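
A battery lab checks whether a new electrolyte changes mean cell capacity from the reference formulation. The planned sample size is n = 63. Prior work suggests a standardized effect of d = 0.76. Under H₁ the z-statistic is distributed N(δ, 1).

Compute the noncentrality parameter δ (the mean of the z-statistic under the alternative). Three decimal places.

The noncentrality parameter scales effect size by the design's sample-size factor: δ = d·√n = 0.76 × √63 = 6.0323

δ ≈ 6.032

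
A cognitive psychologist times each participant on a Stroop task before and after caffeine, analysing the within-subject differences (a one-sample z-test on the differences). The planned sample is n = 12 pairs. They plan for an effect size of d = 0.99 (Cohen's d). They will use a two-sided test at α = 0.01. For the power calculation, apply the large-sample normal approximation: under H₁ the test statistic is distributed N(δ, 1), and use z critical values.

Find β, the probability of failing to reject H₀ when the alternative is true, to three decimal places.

Noncentrality parameter: δ = d·√n = 0.99 × √12 = 3.4295
Critical value for a two-sided test at α = 0.01: z_{α/2} = 2.576.
Power = Φ(δ − 2.576) + Φ(−δ − 2.576) = Φ(0.854) + Φ(-6.005) = 0.8033 + 0.0000 = 0.8033.
Type II error: β = 1 − power = 1 − 0.8033 = 0.1967.

β ≈ 0.197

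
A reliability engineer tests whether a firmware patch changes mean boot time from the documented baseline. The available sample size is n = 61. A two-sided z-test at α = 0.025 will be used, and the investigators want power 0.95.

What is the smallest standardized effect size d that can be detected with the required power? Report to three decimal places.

Required noncentrality: δ = z_{0.0125} + z_{0.05} = 2.241 + 1.645 = 3.886.
(The second rejection-region term Φ(−δ − z_{α/2}) is negligible and dropped.)
δ = d·√n ⇒ d = δ/√n = 3.886/√61 = 0.4976.

d ≈ 0.498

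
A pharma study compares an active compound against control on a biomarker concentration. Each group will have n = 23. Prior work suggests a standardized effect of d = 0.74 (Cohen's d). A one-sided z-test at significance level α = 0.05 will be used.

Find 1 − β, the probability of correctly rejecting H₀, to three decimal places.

Power ≈ 0.806

Noncentrality parameter: δ = d·√(n/2) = 0.74 × √(23/2) = 2.5095
One-sided α = 0.05 → critical value z_{0.05} = 1.645.
Power = Φ(δ − 1.645) = Φ(0.865) = 0.8064.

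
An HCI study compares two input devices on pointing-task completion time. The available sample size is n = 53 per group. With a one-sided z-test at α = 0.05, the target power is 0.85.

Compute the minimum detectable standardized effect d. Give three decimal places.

d ≈ 0.521

Required noncentrality: δ = z_{0.05} + z_{0.15} = 1.645 + 1.036 = 2.681.
δ = d·√(n/2) ⇒ d = δ/√(n/2) = 2.681/√(53/2) = 0.5209.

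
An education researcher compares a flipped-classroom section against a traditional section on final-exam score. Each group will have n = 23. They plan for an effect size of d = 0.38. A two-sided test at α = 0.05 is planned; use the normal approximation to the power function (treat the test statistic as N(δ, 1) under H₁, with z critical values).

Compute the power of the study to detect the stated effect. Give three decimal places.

Noncentrality parameter: λ = d·√(n/2) = 0.38 × √(23/2) = 1.2886
Two-sided α = 0.05 → critical value z_{0.025} = 1.960.
Power = Φ(λ − 1.960) + Φ(−λ − 1.960) = Φ(-0.671) + Φ(-3.249) = 0.2510 + 0.0006 = 0.2516.

Power ≈ 0.252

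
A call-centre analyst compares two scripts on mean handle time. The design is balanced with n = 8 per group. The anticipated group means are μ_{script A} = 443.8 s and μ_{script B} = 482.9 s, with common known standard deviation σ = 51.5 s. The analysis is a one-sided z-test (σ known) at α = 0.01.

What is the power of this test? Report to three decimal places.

Standardized effect: d = |μ_{script A} − μ_{script B}| / σ = |443.8 − 482.9| / 51.5 = 0.7592
Noncentrality parameter: δ = d·√(n/2) = 0.7592 × √(8/2) = 1.5184
Critical value for a one-sided test at α = 0.01: z_α = 2.326.
Power = Φ(δ − 2.326) = Φ(-0.808) = 0.2096.

Power ≈ 0.210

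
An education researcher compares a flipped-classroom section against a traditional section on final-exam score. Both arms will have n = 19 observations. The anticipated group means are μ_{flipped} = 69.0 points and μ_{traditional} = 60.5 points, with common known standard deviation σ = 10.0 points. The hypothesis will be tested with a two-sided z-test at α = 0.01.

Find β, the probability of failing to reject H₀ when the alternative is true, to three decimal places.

Standardized effect: d = |μ_{flipped} − μ_{traditional}| / σ = |69.0 − 60.5| / 10.0 = 0.8500
Noncentrality parameter: δ = d·√(n/2) = 0.8500 × √(19/2) = 2.6199
Critical value for a two-sided test at α = 0.01: z_{α/2} = 2.576.
Power = Φ(δ − 2.576) + Φ(−δ − 2.576) = Φ(0.044) + Φ(-5.196) = 0.5176 + 0.0000 = 0.5176.
Type II error: β = 1 − power = 1 − 0.5176 = 0.4824.

β ≈ 0.482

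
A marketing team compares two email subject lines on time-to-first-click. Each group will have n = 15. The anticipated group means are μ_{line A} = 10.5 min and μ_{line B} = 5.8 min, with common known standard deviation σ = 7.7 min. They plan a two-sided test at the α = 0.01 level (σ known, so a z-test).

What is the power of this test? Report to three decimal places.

Power ≈ 0.183

Standardized effect: d = |μ_{line A} − μ_{line B}| / σ = |10.5 − 5.8| / 7.7 = 0.6104
Noncentrality parameter: δ = d·√(n/2) = 0.6104 × √(15/2) = 1.6716
Two-sided α = 0.01 → critical value z_{0.005} = 2.576.
Power = Φ(δ − 2.576) + Φ(−δ − 2.576) = Φ(-0.904) + Φ(-4.247) = 0.1829 + 0.0000 = 0.1830.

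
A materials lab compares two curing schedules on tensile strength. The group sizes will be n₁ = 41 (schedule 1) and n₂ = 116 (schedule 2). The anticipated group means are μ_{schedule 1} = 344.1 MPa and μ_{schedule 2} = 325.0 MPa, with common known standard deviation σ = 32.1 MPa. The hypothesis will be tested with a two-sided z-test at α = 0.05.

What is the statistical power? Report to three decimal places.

Standardized effect: d = |μ_{schedule 1} − μ_{schedule 2}| / σ = |344.1 − 325.0| / 32.1 = 0.5950
Noncentrality parameter: δ = d / √(1/n₁ + 1/n₂) = 0.5950 / √(1/41 + 1/116) = 3.2749
Two-sided α = 0.05 → critical value z_{0.025} = 1.960.
Power = Φ(δ − 1.960) + Φ(−δ − 1.960) = Φ(1.315) + Φ(-5.235) = 0.9057 + 0.0000 = 0.9057.

Power ≈ 0.906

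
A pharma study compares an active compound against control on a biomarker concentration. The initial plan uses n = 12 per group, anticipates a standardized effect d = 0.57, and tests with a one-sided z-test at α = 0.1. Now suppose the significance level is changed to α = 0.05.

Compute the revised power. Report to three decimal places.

Power ≈ 0.402

δ = d·√(n/2) = 0.57 × √(12/2) = 1.3962 (unchanged). New critical value: z_{0.05} = 1.645.
Revised power = P(Z > 1.645 − δ) = Φ(-0.249) = 0.4018.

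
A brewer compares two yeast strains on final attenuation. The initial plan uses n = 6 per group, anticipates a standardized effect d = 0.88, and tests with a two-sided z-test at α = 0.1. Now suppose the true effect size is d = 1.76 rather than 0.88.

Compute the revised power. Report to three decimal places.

Power ≈ 0.920

With d = 1.76: δ = d·√(n/2) = 1.76 × √(6/2) = 3.0484. Critical value z_{0.05} = 1.645.
Revised power = Φ(δ − 1.645) + Φ(−δ − 1.645) = Φ(1.404) + Φ(-4.693) = 0.9198 + 0.0000 = 0.9198.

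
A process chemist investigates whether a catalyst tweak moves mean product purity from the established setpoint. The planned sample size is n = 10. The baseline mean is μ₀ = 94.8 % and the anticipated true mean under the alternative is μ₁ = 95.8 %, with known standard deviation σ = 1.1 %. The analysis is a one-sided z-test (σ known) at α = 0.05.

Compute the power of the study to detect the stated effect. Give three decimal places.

Power ≈ 0.891

Standardized effect: d = |μ₁ − μ₀| / σ = |95.8 − 94.8| / 1.1 = 0.9091
Noncentrality parameter: λ = d·√n = 0.9091 × √10 = 2.8748
Critical value for a one-sided test at α = 0.05: z_α = 1.645.
Power = P(Z > 1.645 − λ) = Φ(1.230) = 0.8906.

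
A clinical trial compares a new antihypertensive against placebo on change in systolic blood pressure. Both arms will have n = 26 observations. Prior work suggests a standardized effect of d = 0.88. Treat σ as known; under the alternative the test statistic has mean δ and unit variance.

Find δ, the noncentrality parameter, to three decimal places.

The noncentrality parameter scales effect size by the design's sample-size factor: δ = d·√(n/2) = 0.88 × √(26/2) = 3.1729

δ ≈ 3.173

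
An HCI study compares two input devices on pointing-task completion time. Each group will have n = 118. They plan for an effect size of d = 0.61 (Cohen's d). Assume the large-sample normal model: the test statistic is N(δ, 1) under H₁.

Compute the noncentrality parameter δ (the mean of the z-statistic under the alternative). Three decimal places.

The noncentrality parameter scales effect size by the design's sample-size factor: δ = d·√(n/2) = 0.61 × √(118/2) = 4.6855

δ ≈ 4.685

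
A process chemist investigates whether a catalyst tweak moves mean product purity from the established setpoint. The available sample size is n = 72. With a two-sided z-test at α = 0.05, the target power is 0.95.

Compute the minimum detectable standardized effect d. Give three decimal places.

d ≈ 0.425

Required noncentrality: δ = z_{0.025} + z_{0.05} = 1.960 + 1.645 = 3.605.
(Lower-tail contribution to power is negligible for δ > 0.)
δ = d·√n ⇒ d = δ/√n = 3.605/√72 = 0.4248.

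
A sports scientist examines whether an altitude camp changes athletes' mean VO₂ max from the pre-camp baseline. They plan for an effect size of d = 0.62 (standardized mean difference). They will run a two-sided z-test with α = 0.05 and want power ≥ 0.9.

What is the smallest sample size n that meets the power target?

For power 0.9 need Φ(δ − z_{0.025}) = 0.9, so δ = z_{0.025} + z_{0.10} = 1.960 + 1.282 = 3.242.
(For δ > 0 the lower-tail rejection region contributes negligibly to power, so the one-term inversion is standard.)
δ = d·√n ⇒ n = (δ/d)² = (3.242 / 0.62)² = 27.33.
Rounding up, n = 28.

n = 28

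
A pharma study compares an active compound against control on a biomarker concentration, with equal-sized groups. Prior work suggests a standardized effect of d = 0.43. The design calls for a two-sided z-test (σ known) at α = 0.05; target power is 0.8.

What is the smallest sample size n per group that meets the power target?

Set Φ(δ − 1.960) = 0.8; then δ − 1.960 = Φ⁻¹(0.8) = 0.842, giving δ = 2.802.
(For δ > 0 the lower-tail rejection region contributes negligibly to power, so the one-term inversion is standard.)
δ = d·√(n/2) ⇒ n = 2(δ/d)² = 2 × (2.802 / 0.43)² = 84.90.
Rounding up, n = 85 per group.

n = 85 per group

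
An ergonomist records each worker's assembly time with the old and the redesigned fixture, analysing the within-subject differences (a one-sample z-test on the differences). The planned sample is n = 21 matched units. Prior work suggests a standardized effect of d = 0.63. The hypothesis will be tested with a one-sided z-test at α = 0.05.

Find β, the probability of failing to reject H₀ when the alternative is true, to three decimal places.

β ≈ 0.107

Noncentrality parameter: δ = d·√n = 0.63 × √21 = 2.8870
One-sided α = 0.05 → critical value z_{0.05} = 1.645.
Power = P(Z > 1.645 − δ) = Φ(1.242) = 0.8929.
Type II error: β = 1 − power = 1 − 0.8929 = 0.1071.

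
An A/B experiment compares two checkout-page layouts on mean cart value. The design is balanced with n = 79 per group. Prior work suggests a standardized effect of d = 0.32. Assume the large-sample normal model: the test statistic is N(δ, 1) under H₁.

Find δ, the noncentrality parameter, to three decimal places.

δ ≈ 2.011

δ = d·√(n/2) = 0.32 × √(79/2) = 2.0112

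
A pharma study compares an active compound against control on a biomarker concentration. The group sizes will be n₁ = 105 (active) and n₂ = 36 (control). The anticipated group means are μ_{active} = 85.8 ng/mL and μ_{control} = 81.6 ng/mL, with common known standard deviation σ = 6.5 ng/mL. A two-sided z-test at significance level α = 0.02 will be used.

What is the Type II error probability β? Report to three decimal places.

Standardized effect: d = |μ_{active} − μ_{control}| / σ = |85.8 − 81.6| / 6.5 = 0.6462
Noncentrality parameter: δ = d / √(1/n₁ + 1/n₂) = 0.6462 / √(1/105 + 1/36) = 3.3456
Two-sided α = 0.02 → critical value z_{0.01} = 2.326.
Power = Φ(δ − 2.326) + Φ(−δ − 2.326) = Φ(1.019) + Φ(-5.672) = 0.8460 + 0.0000 = 0.8460.
Type II error: β = 1 − power = 1 − 0.8460 = 0.1540.

β ≈ 0.154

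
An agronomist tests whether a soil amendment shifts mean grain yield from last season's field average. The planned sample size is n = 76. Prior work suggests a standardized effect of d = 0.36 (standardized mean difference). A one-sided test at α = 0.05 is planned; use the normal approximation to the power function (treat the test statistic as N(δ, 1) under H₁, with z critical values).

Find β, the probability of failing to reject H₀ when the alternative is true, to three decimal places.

β ≈ 0.068

Noncentrality parameter: δ = d·√n = 0.36 × √76 = 3.1384
Critical value for a one-sided test at α = 0.05: z_α = 1.645.
Power = Φ(δ − 1.645) = Φ(1.494) = 0.9324.
Type II error: β = 1 − power = 1 − 0.9324 = 0.0676.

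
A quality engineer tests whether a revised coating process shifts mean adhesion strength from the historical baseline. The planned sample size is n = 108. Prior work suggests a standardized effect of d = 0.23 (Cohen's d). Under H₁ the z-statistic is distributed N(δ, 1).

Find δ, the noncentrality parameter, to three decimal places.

δ = d·√n = 0.23 × √108 = 2.3902

δ ≈ 2.390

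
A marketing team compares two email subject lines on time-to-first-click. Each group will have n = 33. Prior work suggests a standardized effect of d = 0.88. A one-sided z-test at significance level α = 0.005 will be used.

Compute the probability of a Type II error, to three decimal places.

β ≈ 0.159

Noncentrality parameter: δ = d·√(n/2) = 0.88 × √(33/2) = 3.5746
Critical value for a one-sided test at α = 0.005: z_α = 2.576.
Power = P(Z > 2.576 − δ) = Φ(0.999) = 0.8410.
Type II error: β = 1 − power = 1 − 0.8410 = 0.1590.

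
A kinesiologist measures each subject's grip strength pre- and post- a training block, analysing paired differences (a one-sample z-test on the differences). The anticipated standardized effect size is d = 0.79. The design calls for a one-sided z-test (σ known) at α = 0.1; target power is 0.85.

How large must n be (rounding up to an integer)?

n = 9

For power 0.85 need Φ(δ − z_{0.1}) = 0.85, so δ = z_{0.1} + z_{0.15} = 1.282 + 1.036 = 2.318.
δ = d·√n ⇒ n = (δ/d)² = (2.318 / 0.79)² = 8.61.
Rounding up, n = 9.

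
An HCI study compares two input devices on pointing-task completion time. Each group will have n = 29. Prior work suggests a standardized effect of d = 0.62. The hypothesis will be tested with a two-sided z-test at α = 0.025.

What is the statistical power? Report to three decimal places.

Power ≈ 0.548

Noncentrality parameter: λ = d·√(n/2) = 0.62 × √(29/2) = 2.3609
Two-sided α = 0.025 → critical value z_{0.0125} = 2.241.
Power = Φ(λ − 2.241) + Φ(−λ − 2.241) = Φ(0.119) + Φ(-4.602) = 0.5476 + 0.0000 = 0.5476.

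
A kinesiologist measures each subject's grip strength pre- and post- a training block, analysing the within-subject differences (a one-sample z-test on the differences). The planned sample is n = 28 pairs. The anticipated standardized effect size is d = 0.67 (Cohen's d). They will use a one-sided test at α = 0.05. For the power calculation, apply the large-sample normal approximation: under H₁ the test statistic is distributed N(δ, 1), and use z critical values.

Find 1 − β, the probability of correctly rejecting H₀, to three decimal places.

Noncentrality parameter: δ = d·√n = 0.67 × √28 = 3.5453
One-sided α = 0.05 → critical value z_{0.05} = 1.645.
Power = Φ(δ − 1.645) = Φ(1.900) = 0.9713.

Power ≈ 0.971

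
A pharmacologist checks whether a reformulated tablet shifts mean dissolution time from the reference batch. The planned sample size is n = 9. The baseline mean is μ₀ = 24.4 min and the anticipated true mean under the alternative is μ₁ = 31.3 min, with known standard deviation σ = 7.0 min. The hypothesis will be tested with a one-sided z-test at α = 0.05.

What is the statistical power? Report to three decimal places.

Power ≈ 0.905

Standardized effect: d = |μ₁ − μ₀| / σ = |31.3 − 24.4| / 7.0 = 0.9857
Noncentrality parameter: δ = d·√n = 0.9857 × √9 = 2.9571
One-sided α = 0.05 → critical value z_{0.05} = 1.645.
Power = Φ(δ − 1.645) = Φ(1.312) = 0.9053.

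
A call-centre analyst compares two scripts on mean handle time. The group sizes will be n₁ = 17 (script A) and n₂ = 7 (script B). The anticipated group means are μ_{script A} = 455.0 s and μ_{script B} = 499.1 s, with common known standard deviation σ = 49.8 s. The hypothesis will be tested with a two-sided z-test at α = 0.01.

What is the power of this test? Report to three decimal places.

Standardized effect: d = |μ_{script A} − μ_{script B}| / σ = |455.0 − 499.1| / 49.8 = 0.8855
Noncentrality parameter: δ = d / √(1/n₁ + 1/n₂) = 0.8855 / √(1/17 + 1/7) = 1.9719
Two-sided α = 0.01 → critical value z_{0.005} = 2.576.
Power = Φ(δ − 2.576) + Φ(−δ − 2.576) = Φ(-0.604) + Φ(-4.548) = 0.2729 + 0.0000 = 0.2729.

Power ≈ 0.273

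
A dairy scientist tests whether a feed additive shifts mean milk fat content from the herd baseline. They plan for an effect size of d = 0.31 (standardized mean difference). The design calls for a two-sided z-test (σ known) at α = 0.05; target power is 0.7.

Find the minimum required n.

n = 65

Set Φ(δ − 1.960) = 0.7; then δ − 1.960 = Φ⁻¹(0.7) = 0.524, giving δ = 2.484.
(Ignoring the negligible lower-tail rejection probability gives the usual closed-form inversion.)
δ = d·√n ⇒ n = (δ/d)² = (2.484 / 0.31)² = 64.23.
Round up to the next whole unit.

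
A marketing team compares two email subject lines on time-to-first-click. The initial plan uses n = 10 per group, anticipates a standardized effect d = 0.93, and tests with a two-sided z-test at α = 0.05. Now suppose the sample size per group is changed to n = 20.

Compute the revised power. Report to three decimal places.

With n = 20 per group: δ = d·√(n/2) = 0.93 × √(20/2) = 2.9409. Critical value z_{0.025} = 1.960.
Revised power = Φ(δ − 1.960) + Φ(−δ − 1.960) = Φ(0.981) + Φ(-4.901) = 0.8367 + 0.0000 = 0.8367.

Power ≈ 0.837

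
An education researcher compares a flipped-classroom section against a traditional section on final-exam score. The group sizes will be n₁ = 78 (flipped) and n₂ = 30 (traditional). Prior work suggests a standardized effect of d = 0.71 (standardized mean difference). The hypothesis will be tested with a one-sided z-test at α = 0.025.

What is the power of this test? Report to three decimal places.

Power ≈ 0.911

Noncentrality parameter: δ = d / √(1/n₁ + 1/n₂) = 0.71 / √(1/78 + 1/30) = 3.3049
One-sided α = 0.025 → critical value z_{0.025} = 1.960.
Power = P(Z > 1.960 − δ) = Φ(1.345) = 0.9107.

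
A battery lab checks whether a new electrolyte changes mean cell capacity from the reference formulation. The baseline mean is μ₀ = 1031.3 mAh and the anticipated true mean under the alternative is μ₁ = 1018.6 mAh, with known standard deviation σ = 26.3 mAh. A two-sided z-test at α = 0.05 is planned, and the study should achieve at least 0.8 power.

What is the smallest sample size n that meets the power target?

Standardized effect: d = |μ₁ − μ₀| / σ = |1018.6 − 1031.3| / 26.3 = 0.4829
For power 0.8 need Φ(δ − z_{0.025}) = 0.8, so δ = z_{0.025} + z_{0.20} = 1.960 + 0.842 = 2.802.
(Ignoring the negligible lower-tail rejection probability gives the usual closed-form inversion.)
δ = d·√n ⇒ n = (δ/d)² = (2.802 / 0.4829)² = 33.66.
Rounding up, n = 34.

n = 34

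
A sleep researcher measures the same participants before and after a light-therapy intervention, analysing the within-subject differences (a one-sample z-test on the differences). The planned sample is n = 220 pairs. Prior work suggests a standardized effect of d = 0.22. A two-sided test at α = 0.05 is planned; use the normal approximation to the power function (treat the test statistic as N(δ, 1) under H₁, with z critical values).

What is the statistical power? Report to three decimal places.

Noncentrality parameter: λ = d·√n = 0.22 × √220 = 3.2631
Two-sided α = 0.05 → critical value z_{0.025} = 1.960.
Power = Φ(λ − 1.960) + Φ(−λ − 1.960) = Φ(1.303) + Φ(-5.223) = 0.9037 + 0.0000 = 0.9037.

Power ≈ 0.904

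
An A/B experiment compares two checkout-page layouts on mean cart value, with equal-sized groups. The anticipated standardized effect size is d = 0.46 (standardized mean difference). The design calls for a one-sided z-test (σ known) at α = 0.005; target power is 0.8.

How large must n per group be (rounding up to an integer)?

Set Φ(δ − 2.576) = 0.8; then δ − 2.576 = Φ⁻¹(0.8) = 0.842, giving δ = 3.417.
δ = d·√(n/2) ⇒ n = 2(δ/d)² = 2 × (3.417 / 0.46)² = 110.39.
Round up to the next whole unit.

n = 111 per group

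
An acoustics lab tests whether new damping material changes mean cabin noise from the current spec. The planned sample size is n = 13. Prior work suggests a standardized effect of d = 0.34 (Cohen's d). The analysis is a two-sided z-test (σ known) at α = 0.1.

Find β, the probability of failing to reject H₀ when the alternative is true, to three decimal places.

β ≈ 0.660

Noncentrality parameter: δ = d·√n = 0.34 × √13 = 1.2259
Critical value for a two-sided test at α = 0.1: z_{α/2} = 1.645.
Power = Φ(δ − 1.645) + Φ(−δ − 1.645) = Φ(-0.419) + Φ(-2.871) = 0.3376 + 0.0020 = 0.3397.
Type II error: β = 1 − power = 1 − 0.3397 = 0.6603.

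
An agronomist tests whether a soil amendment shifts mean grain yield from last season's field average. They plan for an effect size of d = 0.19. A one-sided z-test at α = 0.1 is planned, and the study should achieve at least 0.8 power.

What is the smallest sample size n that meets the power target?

For power 0.8 need Φ(δ − z_{0.1}) = 0.8, so δ = z_{0.1} + z_{0.20} = 1.282 + 0.842 = 2.123.
δ = d·√n ⇒ n = (δ/d)² = (2.123 / 0.19)² = 124.87.
Rounding up, n = 125.

n = 125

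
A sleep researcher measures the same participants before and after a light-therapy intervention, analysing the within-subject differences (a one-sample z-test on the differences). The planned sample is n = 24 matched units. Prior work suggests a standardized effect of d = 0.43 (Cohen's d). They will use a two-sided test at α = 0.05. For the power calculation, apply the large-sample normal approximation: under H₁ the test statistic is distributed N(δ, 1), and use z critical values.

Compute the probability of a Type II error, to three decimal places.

β ≈ 0.442

Noncentrality parameter: δ = d·√n = 0.43 × √24 = 2.1066
Critical value for a two-sided test at α = 0.05: z_{α/2} = 1.960.
Power = Φ(δ − 1.960) + Φ(−δ − 1.960) = Φ(0.147) + Φ(-4.067) = 0.5583 + 0.0000 = 0.5583.
Type II error: β = 1 − power = 1 − 0.5583 = 0.4417.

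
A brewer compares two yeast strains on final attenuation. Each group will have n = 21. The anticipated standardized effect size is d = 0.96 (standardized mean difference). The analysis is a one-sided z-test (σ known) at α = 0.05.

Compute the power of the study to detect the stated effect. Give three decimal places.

Power ≈ 0.929

Noncentrality parameter: λ = d·√(n/2) = 0.96 × √(21/2) = 3.1108
One-sided α = 0.05 → critical value z_{0.05} = 1.645.
Power = Φ(λ − 1.645) = Φ(1.466) = 0.9287.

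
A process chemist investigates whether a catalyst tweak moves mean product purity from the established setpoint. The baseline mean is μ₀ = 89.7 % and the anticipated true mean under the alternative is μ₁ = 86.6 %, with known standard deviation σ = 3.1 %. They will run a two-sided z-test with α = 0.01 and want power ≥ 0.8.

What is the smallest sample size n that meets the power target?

n = 12

Standardized effect: d = |μ₁ − μ₀| / σ = |86.6 − 89.7| / 3.1 = 1.0000
For power 0.8 need Φ(δ − z_{0.005}) = 0.8, so δ = z_{0.005} + z_{0.20} = 2.576 + 0.842 = 3.417.
(The Φ(−δ − z_{α/2}) term is vanishingly small for δ > 0 and is dropped in the standard sample-size formula.)
δ = d·√n ⇒ n = (δ/d)² = (3.417 / 1.0000)² = 11.68.
Rounding up, n = 12.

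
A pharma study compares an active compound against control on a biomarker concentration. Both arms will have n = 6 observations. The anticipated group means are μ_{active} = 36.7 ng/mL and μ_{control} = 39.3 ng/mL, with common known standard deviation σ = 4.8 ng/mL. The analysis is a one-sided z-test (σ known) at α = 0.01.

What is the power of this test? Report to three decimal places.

Standardized effect: d = |μ_{active} − μ_{control}| / σ = |36.7 − 39.3| / 4.8 = 0.5417
Noncentrality parameter: δ = d·√(n/2) = 0.5417 × √(6/2) = 0.9382
Critical value for a one-sided test at α = 0.01: z_α = 2.326.
Power = P(Z > 2.326 − δ) = Φ(-1.388) = 0.0825.

Power ≈ 0.083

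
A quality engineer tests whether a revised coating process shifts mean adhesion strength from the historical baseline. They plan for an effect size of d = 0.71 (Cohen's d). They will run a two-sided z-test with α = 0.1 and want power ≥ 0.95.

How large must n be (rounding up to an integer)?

n = 22

Set Φ(δ − 1.645) = 0.95; then δ − 1.645 = Φ⁻¹(0.95) = 1.645, giving δ = 3.290.
(Ignoring the negligible lower-tail rejection probability gives the usual closed-form inversion.)
δ = d·√n ⇒ n = (δ/d)² = (3.290 / 0.71)² = 21.47.
Rounding up, n = 22.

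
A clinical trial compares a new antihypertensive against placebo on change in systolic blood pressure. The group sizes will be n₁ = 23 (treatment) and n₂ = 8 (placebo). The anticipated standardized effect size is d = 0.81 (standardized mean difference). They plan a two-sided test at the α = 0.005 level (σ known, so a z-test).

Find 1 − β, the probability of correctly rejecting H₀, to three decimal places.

Noncentrality parameter: δ = d / √(1/n₁ + 1/n₂) = 0.81 / √(1/23 + 1/8) = 1.9734
Critical value for a two-sided test at α = 0.005: z_{α/2} = 2.807.
Power = Φ(δ − 2.807) + Φ(−δ − 2.807) = Φ(-0.834) + Φ(-4.780) = 0.2022 + 0.0000 = 0.2022.

Power ≈ 0.202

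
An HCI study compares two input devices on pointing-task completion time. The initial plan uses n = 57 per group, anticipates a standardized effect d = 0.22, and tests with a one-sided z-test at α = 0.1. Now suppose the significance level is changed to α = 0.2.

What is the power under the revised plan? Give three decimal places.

Power ≈ 0.630

δ = d·√(n/2) = 0.22 × √(57/2) = 1.1745 (unchanged). New critical value: z_{0.2} = 0.842.
Revised power = Φ(δ − 0.842) = Φ(0.333) = 0.6304.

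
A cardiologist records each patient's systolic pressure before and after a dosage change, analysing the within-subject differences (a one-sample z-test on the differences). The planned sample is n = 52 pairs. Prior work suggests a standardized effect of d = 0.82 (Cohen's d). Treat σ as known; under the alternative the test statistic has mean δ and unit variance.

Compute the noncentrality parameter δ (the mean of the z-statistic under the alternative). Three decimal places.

δ = d·√n = 0.82 × √52 = 5.9131

δ ≈ 5.913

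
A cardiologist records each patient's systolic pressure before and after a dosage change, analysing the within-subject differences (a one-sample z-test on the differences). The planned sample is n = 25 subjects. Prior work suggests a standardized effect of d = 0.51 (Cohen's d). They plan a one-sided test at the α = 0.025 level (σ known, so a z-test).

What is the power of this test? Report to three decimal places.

Power ≈ 0.722

Noncentrality parameter: δ = d·√n = 0.51 × √25 = 2.5500
Critical value for a one-sided test at α = 0.025: z_α = 1.960.
Power = P(Z > 1.960 − δ) = Φ(0.590) = 0.7224.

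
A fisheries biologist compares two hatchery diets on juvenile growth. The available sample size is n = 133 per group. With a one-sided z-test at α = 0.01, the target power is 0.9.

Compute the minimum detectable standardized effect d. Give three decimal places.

d ≈ 0.442

Need Φ(δ − 2.326) = 0.9, so δ = 2.326 + 1.282 = 3.608.
δ = d·√(n/2) ⇒ d = δ/√(n/2) = 3.608/√(133/2) = 0.4424.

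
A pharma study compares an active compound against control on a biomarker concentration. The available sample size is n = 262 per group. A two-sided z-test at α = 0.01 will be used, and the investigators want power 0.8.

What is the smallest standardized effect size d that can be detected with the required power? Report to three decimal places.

Required noncentrality: δ = z_{0.005} + z_{0.20} = 2.576 + 0.842 = 3.417.
(The second rejection-region term Φ(−δ − z_{α/2}) is negligible and dropped.)
δ = d·√(n/2) ⇒ d = δ/√(n/2) = 3.417/√(262/2) = 0.2986.

d ≈ 0.299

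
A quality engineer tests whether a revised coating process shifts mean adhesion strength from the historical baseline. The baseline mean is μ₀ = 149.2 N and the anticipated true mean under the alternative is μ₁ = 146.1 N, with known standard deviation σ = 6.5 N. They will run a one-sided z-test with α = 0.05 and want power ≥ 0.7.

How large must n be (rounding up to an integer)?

Standardized effect: d = |μ₁ − μ₀| / σ = |146.1 − 149.2| / 6.5 = 0.4769
For power 0.7 need Φ(δ − z_{0.05}) = 0.7, so δ = z_{0.05} + z_{0.30} = 1.645 + 0.524 = 2.169.
δ = d·√n ⇒ n = (δ/d)² = (2.169 / 0.4769)² = 20.69.
Round up to the next whole unit.

n = 21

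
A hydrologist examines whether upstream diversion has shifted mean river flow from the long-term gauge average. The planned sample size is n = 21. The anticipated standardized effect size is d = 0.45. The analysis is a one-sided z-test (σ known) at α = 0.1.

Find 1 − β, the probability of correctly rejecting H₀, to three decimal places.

Power ≈ 0.782

Noncentrality parameter: δ = d·√n = 0.45 × √21 = 2.0622
One-sided α = 0.1 → critical value z_{0.1} = 1.282.
Power = Φ(δ − 1.282) = Φ(0.781) = 0.7825.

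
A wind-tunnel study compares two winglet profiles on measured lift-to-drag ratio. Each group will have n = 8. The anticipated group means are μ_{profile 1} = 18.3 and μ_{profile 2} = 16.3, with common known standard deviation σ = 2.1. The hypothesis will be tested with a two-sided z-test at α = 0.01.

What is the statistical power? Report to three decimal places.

Power ≈ 0.251

Standardized effect: d = |μ_{profile 1} − μ_{profile 2}| / σ = |18.3 − 16.3| / 2.1 = 0.9524
Noncentrality parameter: δ = d·√(n/2) = 0.9524 × √(8/2) = 1.9048
Critical value for a two-sided test at α = 0.01: z_{α/2} = 2.576.
Power = Φ(δ − 2.576) + Φ(−δ − 2.576) = Φ(-0.671) + Φ(-4.481) = 0.2511 + 0.0000 = 0.2511.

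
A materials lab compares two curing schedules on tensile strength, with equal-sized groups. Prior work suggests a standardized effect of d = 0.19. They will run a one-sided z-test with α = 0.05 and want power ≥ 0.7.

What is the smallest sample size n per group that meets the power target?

n = 261 per group

For power 0.7 need Φ(δ − z_{0.05}) = 0.7, so δ = z_{0.05} + z_{0.30} = 1.645 + 0.524 = 2.169.
δ = d·√(n/2) ⇒ n = 2(δ/d)² = 2 × (2.169 / 0.19)² = 260.70.
Rounding up, n = 261 per group.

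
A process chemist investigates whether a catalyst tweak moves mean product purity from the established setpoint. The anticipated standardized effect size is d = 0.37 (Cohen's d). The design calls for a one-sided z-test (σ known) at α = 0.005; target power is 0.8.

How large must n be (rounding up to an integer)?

n = 86

Set Φ(δ − 2.576) = 0.8; then δ − 2.576 = Φ⁻¹(0.8) = 0.842, giving δ = 3.417.
δ = d·√n ⇒ n = (δ/d)² = (3.417 / 0.37)² = 85.31.
Round up to the next whole unit.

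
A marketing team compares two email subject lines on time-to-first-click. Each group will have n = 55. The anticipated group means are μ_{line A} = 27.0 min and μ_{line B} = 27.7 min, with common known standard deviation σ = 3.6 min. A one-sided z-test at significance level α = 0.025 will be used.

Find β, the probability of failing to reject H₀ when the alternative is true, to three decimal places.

Standardized effect: d = |μ_{line A} − μ_{line B}| / σ = |27.0 − 27.7| / 3.6 = 0.1944
Noncentrality parameter: δ = d·√(n/2) = 0.1944 × √(55/2) = 1.0197
One-sided α = 0.025 → critical value z_{0.025} = 1.960.
Power = P(Z > 1.960 − δ) = Φ(-0.940) = 0.1735.
Type II error: β = 1 − power = 1 − 0.1735 = 0.8265.

β ≈ 0.826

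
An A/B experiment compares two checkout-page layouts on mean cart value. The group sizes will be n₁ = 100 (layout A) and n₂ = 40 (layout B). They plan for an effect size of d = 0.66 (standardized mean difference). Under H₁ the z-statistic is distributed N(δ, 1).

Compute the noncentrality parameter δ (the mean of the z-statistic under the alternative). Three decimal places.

δ = d / √(1/n₁ + 1/n₂) = 0.66 / √(1/100 + 1/40) = 3.5278

δ ≈ 3.528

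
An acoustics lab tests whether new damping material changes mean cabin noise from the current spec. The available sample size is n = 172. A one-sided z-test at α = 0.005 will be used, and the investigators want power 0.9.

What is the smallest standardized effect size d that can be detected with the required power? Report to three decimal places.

d ≈ 0.294

Need Φ(δ − 2.576) = 0.9, so δ = 2.576 + 1.282 = 3.857.
δ = d·√n ⇒ d = δ/√n = 3.857/√172 = 0.2941.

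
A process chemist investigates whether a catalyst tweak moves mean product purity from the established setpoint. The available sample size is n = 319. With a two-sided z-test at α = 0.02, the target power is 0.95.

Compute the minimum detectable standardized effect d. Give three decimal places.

d ≈ 0.222

Need Φ(δ − 2.326) = 0.95, so δ = 2.326 + 1.645 = 3.971.
(The second rejection-region term Φ(−δ − z_{α/2}) is negligible and dropped.)
δ = d·√n ⇒ d = δ/√n = 3.971/√319 = 0.2223.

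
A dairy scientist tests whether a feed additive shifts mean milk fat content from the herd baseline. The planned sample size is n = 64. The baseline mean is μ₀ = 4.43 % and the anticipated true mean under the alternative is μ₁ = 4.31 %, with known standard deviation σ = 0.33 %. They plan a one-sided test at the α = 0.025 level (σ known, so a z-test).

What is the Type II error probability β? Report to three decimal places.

β ≈ 0.171

Standardized effect: d = |μ₁ − μ₀| / σ = |4.31 − 4.43| / 0.33 = 0.3636
Noncentrality parameter: δ = d·√n = 0.3636 × √64 = 2.9091
One-sided α = 0.025 → critical value z_{0.025} = 1.960.
Power = Φ(δ − 1.960) = Φ(0.949) = 0.8287.
Type II error: β = 1 − power = 1 − 0.8287 = 0.1713.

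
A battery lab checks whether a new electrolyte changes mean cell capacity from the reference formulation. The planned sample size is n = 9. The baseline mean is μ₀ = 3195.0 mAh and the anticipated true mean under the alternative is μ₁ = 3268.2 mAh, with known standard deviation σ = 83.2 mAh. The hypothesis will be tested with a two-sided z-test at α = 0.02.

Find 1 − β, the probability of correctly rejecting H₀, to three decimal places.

Standardized effect: d = |μ₁ − μ₀| / σ = |3268.2 − 3195.0| / 83.2 = 0.8798
Noncentrality parameter: δ = d·√n = 0.8798 × √9 = 2.6394
Two-sided α = 0.02 → critical value z_{0.01} = 2.326.
Power = Φ(δ − 2.326) + Φ(−δ − 2.326) = Φ(0.313) + Φ(-4.966) = 0.6229 + 0.0000 = 0.6229.

Power ≈ 0.623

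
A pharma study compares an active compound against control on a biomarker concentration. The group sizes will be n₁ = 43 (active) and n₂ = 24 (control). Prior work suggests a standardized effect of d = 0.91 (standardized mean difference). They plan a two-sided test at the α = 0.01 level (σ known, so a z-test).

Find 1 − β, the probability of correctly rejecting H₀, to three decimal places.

Power ≈ 0.840

Noncentrality parameter: δ = d / √(1/n₁ + 1/n₂) = 0.91 / √(1/43 + 1/24) = 3.5714
Two-sided α = 0.01 → critical value z_{0.005} = 2.576.
Power = Φ(δ − 2.576) + Φ(−δ − 2.576) = Φ(0.996) + Φ(-6.147) = 0.8403 + 0.0000 = 0.8403.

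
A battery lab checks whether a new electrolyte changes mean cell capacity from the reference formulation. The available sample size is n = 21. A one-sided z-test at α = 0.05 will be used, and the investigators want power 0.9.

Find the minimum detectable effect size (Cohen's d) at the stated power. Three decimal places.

d ≈ 0.639

Required noncentrality: δ = z_{0.05} + z_{0.10} = 1.645 + 1.282 = 2.926.
δ = d·√n ⇒ d = δ/√n = 2.926/√21 = 0.6386.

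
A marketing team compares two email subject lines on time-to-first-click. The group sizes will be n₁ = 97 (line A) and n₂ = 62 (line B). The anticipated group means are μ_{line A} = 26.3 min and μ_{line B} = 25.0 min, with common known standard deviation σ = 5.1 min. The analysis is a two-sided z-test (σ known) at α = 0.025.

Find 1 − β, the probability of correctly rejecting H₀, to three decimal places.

Power ≈ 0.250

Standardized effect: d = |μ_{line A} − μ_{line B}| / σ = |26.3 − 25.0| / 5.1 = 0.2549
Noncentrality parameter: λ = d / √(1/n₁ + 1/n₂) = 0.2549 / √(1/97 + 1/62) = 1.5677
Two-sided α = 0.025 → critical value z_{0.0125} = 2.241.
Power = Φ(λ − 2.241) + Φ(−λ − 2.241) = Φ(-0.674) + Φ(-3.809) = 0.2502 + 0.0001 = 0.2503.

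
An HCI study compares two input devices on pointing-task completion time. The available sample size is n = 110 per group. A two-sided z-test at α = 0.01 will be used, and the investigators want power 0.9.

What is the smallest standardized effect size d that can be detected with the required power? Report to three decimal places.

d ≈ 0.520

Need Φ(δ − 2.576) = 0.9, so δ = 2.576 + 1.282 = 3.857.
(The second rejection-region term Φ(−δ − z_{α/2}) is negligible and dropped.)
δ = d·√(n/2) ⇒ d = δ/√(n/2) = 3.857/√(110/2) = 0.5201.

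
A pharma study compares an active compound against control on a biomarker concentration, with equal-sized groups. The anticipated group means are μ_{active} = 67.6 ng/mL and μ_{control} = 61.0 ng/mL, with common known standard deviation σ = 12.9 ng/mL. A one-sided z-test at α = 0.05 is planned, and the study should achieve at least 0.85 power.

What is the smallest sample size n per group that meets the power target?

Standardized effect: d = |μ_{active} − μ_{control}| / σ = |67.6 − 61.0| / 12.9 = 0.5116
Set Φ(δ − 1.645) = 0.85; then δ − 1.645 = Φ⁻¹(0.85) = 1.036, giving δ = 2.681.
δ = d·√(n/2) ⇒ n = 2(δ/d)² = 2 × (2.681 / 0.5116)² = 54.93.
Round up to the next whole unit.

n = 55 per group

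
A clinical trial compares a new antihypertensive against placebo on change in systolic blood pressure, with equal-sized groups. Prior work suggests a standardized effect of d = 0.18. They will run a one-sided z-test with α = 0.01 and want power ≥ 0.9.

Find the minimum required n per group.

n = 804 per group

For power 0.9 need Φ(δ − z_{0.01}) = 0.9, so δ = z_{0.01} + z_{0.10} = 2.326 + 1.282 = 3.608.
δ = d·√(n/2) ⇒ n = 2(δ/d)² = 2 × (3.608 / 0.18)² = 803.51.
Round up to the next whole unit.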